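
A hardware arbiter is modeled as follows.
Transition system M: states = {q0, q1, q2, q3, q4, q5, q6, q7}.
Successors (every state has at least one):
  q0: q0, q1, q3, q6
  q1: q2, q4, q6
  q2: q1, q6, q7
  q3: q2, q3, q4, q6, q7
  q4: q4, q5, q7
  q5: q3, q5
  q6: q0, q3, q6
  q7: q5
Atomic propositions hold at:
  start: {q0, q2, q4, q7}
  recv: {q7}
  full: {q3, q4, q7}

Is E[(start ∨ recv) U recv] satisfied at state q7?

Sat(start ∨ recv) = {q0, q2, q4, q7}
E[(start ∨ recv) U recv]: least fixpoint, start Z0 = Sat(recv) = {q7}, add states in Sat(start ∨ recv) with some successor in Z. Z1 = {q2, q4, q7}; fixed.
Sat(E[(start ∨ recv) U recv]) = {q2, q4, q7}
q7 ∈ Sat(E[(start ∨ recv) U recv]) = {q2, q4, q7}, so the formula holds at q7.

Yes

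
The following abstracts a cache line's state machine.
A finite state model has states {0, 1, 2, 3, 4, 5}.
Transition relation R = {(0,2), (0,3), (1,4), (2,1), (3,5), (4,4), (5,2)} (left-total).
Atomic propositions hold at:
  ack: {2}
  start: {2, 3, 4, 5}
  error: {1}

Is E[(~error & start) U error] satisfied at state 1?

Sat(~error) = {0, 2, 3, 4, 5}
Sat(~error & start) = {2, 3, 4, 5}
E[(~error & start) U error]: least fixpoint, start Z0 = Sat(error) = {1}, add states in Sat(~error & start) with some successor in Z. Z1 = {1, 2}; Z2 = {1, 2, 5}; Z3 = {1, 2, 3, 5}; fixed.
Sat(E[(~error & start) U error]) = {1, 2, 3, 5}
1 ∈ Sat(E[(~error & start) U error]) = {1, 2, 3, 5}, so the formula holds at 1.

Yes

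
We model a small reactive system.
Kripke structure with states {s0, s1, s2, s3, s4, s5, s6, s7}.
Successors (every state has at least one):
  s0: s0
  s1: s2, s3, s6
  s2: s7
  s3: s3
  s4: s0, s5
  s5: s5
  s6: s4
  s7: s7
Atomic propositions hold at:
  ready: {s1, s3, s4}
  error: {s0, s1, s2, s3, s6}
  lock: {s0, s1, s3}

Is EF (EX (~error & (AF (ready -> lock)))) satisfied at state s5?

Yes

Sat(~error) = {s4, s5, s7}
Sat(ready -> lock) = {s0, s1, s2, s3, s5, s6, s7}
AF (ready -> lock): least fixpoint, start Z0 = {s0, s1, s2, s3, s5, s6, s7}, add states with every successor in Z. Z1 = {s0, s1, s2, s3, s4, s5, s6, s7}; fixed.
Sat(AF (ready -> lock)) = {s0, s1, s2, s3, s4, s5, s6, s7}
Sat(~error & (AF (ready -> lock))) = {s4, s5, s7}
Sat(EX (~error & (AF (ready -> lock)))) = {s : some successor in {s4, s5, s7}} = {s2, s4, s5, s6, s7}
EF (EX (~error & (AF (ready -> lock)))): least fixpoint, start Z0 = {s2, s4, s5, s6, s7}, add states with some successor in Z. Z1 = {s1, s2, s4, s5, s6, s7}; fixed.
Sat(EF (EX (~error & (AF (ready -> lock))))) = {s1, s2, s4, s5, s6, s7}
s5 ∈ Sat(EF (EX (~error & (AF (ready -> lock))))) = {s1, s2, s4, s5, s6, s7}, so the formula holds at s5.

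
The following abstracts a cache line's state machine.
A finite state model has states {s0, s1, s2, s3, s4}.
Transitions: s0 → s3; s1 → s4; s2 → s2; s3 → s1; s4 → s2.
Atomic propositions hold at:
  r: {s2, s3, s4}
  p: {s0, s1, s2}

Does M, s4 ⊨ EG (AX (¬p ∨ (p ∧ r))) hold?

Yes

Sat(¬p) = {s3, s4}
Sat(p ∧ r) = {s2}
Sat(¬p ∨ (p ∧ r)) = {s2, s3, s4}
Sat(AX (¬p ∨ (p ∧ r))) = {s : every successor in {s2, s3, s4}} = {s0, s1, s2, s4}
EG (AX (¬p ∨ (p ∧ r))): greatest fixpoint, start Z0 = {s0, s1, s2, s4}, keep only states in Sat with some successor in Z. Z1 = {s1, s2, s4}; fixed.
Sat(EG (AX (¬p ∨ (p ∧ r)))) = {s1, s2, s4}
s4 ∈ Sat(EG (AX (¬p ∨ (p ∧ r)))) = {s1, s2, s4}, so the formula holds at s4.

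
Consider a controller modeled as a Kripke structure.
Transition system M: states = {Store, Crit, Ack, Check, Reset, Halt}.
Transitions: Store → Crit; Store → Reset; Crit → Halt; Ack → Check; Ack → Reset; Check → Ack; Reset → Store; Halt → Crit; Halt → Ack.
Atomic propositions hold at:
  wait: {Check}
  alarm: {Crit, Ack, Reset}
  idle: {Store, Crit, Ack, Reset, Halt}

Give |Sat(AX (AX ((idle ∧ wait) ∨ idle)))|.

Sat(idle ∧ wait) = ∅
Sat((idle ∧ wait) ∨ idle) = {Store, Crit, Ack, Reset, Halt}
Sat(AX ((idle ∧ wait) ∨ idle)) = {s : every successor in {Store, Crit, Ack, Reset, Halt}} = {Store, Crit, Check, Reset, Halt}
Sat(AX (AX ((idle ∧ wait) ∨ idle))) = {s : every successor in {Store, Crit, Check, Reset, Halt}} = {Store, Crit, Ack, Reset}
|Sat(AX (AX ((idle ∧ wait) ∨ idle)))| = |{Store, Crit, Ack, Reset}| = 4.

4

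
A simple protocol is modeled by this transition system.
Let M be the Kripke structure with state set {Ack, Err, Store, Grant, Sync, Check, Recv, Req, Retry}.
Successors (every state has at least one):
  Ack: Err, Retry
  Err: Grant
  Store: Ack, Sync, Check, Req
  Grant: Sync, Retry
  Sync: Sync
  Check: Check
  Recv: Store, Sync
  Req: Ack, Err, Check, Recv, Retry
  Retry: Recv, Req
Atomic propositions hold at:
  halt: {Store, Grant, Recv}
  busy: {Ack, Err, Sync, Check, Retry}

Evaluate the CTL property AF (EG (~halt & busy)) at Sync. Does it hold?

Sat(~halt) = {Ack, Err, Sync, Check, Req, Retry}
Sat(~halt & busy) = {Ack, Err, Sync, Check, Retry}
EG (~halt & busy): greatest fixpoint, start Z0 = {Ack, Err, Sync, Check, Retry}, keep only states in Sat with some successor in Z. Z1 = {Ack, Sync, Check}; Z2 = {Sync, Check}; fixed.
Sat(EG (~halt & busy)) = {Sync, Check}
AF (EG (~halt & busy)): least fixpoint, start Z0 = {Sync, Check}, add states with every successor in Z. Already a fixed point.
Sat(AF (EG (~halt & busy))) = {Sync, Check}
Sync ∈ Sat(AF (EG (~halt & busy))) = {Sync, Check}, so the formula holds at Sync.

Yes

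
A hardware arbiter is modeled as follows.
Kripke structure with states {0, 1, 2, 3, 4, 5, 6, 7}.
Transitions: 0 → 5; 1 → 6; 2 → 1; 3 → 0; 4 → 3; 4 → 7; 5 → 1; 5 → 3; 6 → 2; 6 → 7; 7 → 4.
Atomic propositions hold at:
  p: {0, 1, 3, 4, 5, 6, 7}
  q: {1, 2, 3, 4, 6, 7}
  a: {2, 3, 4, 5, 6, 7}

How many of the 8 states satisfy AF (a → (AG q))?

5

AG q: greatest fixpoint, start Z0 = {1, 2, 3, 4, 6, 7}, keep only states in Sat with every successor in Z. Z1 = {1, 2, 4, 6, 7}; Z2 = {1, 2, 6, 7}; Z3 = {1, 2, 6}; Z4 = {1, 2}; Z5 = {2}; Z6 = ∅; fixed.
Sat(AG q) = ∅
Sat(a → (AG q)) = {0, 1}
AF (a → (AG q)): least fixpoint, start Z0 = {0, 1}, add states with every successor in Z. Z1 = {0, 1, 2, 3}; Z2 = {0, 1, 2, 3, 5}; fixed.
Sat(AF (a → (AG q))) = {0, 1, 2, 3, 5}
|Sat(AF (a → (AG q)))| = |{0, 1, 2, 3, 5}| = 5.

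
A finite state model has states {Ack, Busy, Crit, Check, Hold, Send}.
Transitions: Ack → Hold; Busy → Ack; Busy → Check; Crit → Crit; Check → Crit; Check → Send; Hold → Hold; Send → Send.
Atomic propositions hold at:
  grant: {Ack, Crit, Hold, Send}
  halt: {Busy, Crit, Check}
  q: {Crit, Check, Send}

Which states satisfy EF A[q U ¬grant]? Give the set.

{Busy, Check}

Sat(¬grant) = {Busy, Check}
A[q U ¬grant]: least fixpoint, start Z0 = Sat(¬grant) = {Busy, Check}, add states in Sat(q) with every successor in Z. Already a fixed point.
Sat(A[q U ¬grant]) = {Busy, Check}
EF A[q U ¬grant]: least fixpoint, start Z0 = {Busy, Check}, add states with some successor in Z. Already a fixed point.
Sat(EF A[q U ¬grant]) = {Busy, Check}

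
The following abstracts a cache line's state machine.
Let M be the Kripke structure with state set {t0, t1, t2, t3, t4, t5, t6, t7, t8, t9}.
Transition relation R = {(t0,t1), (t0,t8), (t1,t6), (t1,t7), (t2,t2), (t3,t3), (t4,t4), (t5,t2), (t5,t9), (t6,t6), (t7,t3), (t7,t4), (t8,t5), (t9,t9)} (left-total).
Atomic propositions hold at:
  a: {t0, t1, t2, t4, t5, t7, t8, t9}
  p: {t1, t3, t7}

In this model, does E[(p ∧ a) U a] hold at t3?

Sat(p ∧ a) = {t1, t7}
E[(p ∧ a) U a]: least fixpoint, start Z0 = Sat(a) = {t0, t1, t2, t4, t5, t7, t8, t9}, add states in Sat(p ∧ a) with some successor in Z. Already a fixed point.
Sat(E[(p ∧ a) U a]) = {t0, t1, t2, t4, t5, t7, t8, t9}
t3 ∉ Sat(E[(p ∧ a) U a]) = {t0, t1, t2, t4, t5, t7, t8, t9}, so the formula does not hold at t3.

No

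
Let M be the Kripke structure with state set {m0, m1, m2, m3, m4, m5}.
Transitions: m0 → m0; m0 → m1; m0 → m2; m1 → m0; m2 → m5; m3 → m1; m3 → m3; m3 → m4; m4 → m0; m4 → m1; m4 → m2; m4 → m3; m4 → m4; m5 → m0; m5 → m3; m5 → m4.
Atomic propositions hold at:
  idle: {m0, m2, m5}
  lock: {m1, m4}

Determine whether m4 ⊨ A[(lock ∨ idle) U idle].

No

Sat(lock ∨ idle) = {m0, m1, m2, m4, m5}
A[(lock ∨ idle) U idle]: least fixpoint, start Z0 = Sat(idle) = {m0, m2, m5}, add states in Sat(lock ∨ idle) with every successor in Z. Z1 = {m0, m1, m2, m5}; fixed.
Sat(A[(lock ∨ idle) U idle]) = {m0, m1, m2, m5}
m4 ∉ Sat(A[(lock ∨ idle) U idle]) = {m0, m1, m2, m5}, so the formula does not hold at m4.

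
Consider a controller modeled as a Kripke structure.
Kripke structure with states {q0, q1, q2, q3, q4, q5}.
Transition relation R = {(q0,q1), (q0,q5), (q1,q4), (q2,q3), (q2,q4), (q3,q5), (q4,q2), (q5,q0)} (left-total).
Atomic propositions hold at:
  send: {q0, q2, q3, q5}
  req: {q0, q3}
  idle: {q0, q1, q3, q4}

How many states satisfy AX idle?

3

Sat(AX idle) = {s : every successor in {q0, q1, q3, q4}} = {q1, q2, q5}
|Sat(AX idle)| = |{q1, q2, q5}| = 3.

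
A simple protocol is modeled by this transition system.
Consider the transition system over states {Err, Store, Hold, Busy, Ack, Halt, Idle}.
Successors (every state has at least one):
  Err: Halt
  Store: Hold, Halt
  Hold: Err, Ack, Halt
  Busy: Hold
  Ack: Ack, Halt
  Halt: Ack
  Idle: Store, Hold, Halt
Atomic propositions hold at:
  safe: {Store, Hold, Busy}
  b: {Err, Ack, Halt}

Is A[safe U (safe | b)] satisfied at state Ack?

Yes

Sat(safe | b) = {Err, Store, Hold, Busy, Ack, Halt}
A[safe U (safe | b)]: least fixpoint, start Z0 = Sat((safe | b)) = {Err, Store, Hold, Busy, Ack, Halt}, add states in Sat(safe) with every successor in Z. Already a fixed point.
Sat(A[safe U (safe | b)]) = {Err, Store, Hold, Busy, Ack, Halt}
Ack ∈ Sat(A[safe U (safe | b)]) = {Err, Store, Hold, Busy, Ack, Halt}, so the formula holds at Ack.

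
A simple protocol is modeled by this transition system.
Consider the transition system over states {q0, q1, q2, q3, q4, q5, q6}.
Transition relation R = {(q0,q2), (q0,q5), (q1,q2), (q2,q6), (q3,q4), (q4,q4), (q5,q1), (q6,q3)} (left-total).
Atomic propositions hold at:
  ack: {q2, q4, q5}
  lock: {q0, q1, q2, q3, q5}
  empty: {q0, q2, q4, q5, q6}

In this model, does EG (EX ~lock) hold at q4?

Sat(~lock) = {q4, q6}
Sat(EX ~lock) = {s : some successor in {q4, q6}} = {q2, q3, q4}
EG (EX ~lock): greatest fixpoint, start Z0 = {q2, q3, q4}, keep only states in Sat with some successor in Z. Z1 = {q3, q4}; fixed.
Sat(EG (EX ~lock)) = {q3, q4}
q4 ∈ Sat(EG (EX ~lock)) = {q3, q4}, so the formula holds at q4.

Yes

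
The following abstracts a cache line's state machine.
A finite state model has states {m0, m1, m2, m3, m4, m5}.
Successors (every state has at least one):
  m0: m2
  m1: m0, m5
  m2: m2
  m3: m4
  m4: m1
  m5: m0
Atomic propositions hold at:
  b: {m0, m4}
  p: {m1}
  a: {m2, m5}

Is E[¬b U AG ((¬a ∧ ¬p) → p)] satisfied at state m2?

Yes

Sat(¬b) = {m1, m2, m3, m5}
Sat(¬a) = {m0, m1, m3, m4}
Sat(¬p) = {m0, m2, m3, m4, m5}
Sat(¬a ∧ ¬p) = {m0, m3, m4}
Sat((¬a ∧ ¬p) → p) = {m1, m2, m5}
AG ((¬a ∧ ¬p) → p): greatest fixpoint, start Z0 = {m1, m2, m5}, keep only states in Sat with every successor in Z. Z1 = {m2}; fixed.
Sat(AG ((¬a ∧ ¬p) → p)) = {m2}
E[¬b U AG ((¬a ∧ ¬p) → p)]: least fixpoint, start Z0 = Sat(AG ((¬a ∧ ¬p) → p)) = {m2}, add states in Sat(¬b) with some successor in Z. Already a fixed point.
Sat(E[¬b U AG ((¬a ∧ ¬p) → p)]) = {m2}
m2 ∈ Sat(E[¬b U AG ((¬a ∧ ¬p) → p)]) = {m2}, so the formula holds at m2.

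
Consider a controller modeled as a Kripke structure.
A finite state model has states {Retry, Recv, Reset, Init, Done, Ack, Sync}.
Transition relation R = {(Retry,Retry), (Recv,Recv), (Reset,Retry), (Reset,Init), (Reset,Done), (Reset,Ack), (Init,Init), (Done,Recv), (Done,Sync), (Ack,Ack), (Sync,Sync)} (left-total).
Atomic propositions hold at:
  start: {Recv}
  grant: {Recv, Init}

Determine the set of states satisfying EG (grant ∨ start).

{Recv, Init}

Sat(grant ∨ start) = {Recv, Init}
EG (grant ∨ start): greatest fixpoint, start Z0 = {Recv, Init}, keep only states in Sat with some successor in Z. Already a fixed point.
Sat(EG (grant ∨ start)) = {Recv, Init}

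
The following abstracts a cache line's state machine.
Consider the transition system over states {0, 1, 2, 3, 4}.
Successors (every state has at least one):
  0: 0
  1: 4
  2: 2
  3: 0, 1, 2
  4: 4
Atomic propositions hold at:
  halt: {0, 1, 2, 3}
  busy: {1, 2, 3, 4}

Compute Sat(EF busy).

EF busy: least fixpoint, start Z0 = {1, 2, 3, 4}, add states with some successor in Z. Already a fixed point.
Sat(EF busy) = {1, 2, 3, 4}

{1, 2, 3, 4}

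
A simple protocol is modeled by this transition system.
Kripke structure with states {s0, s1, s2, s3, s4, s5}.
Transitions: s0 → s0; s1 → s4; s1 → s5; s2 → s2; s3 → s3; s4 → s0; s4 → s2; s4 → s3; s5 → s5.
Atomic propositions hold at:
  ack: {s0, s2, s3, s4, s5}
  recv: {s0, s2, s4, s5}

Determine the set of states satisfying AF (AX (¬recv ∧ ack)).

Sat(¬recv) = {s1, s3}
Sat(¬recv ∧ ack) = {s3}
Sat(AX (¬recv ∧ ack)) = {s : every successor in {s3}} = {s3}
AF (AX (¬recv ∧ ack)): least fixpoint, start Z0 = {s3}, add states with every successor in Z. Already a fixed point.
Sat(AF (AX (¬recv ∧ ack))) = {s3}

{s3}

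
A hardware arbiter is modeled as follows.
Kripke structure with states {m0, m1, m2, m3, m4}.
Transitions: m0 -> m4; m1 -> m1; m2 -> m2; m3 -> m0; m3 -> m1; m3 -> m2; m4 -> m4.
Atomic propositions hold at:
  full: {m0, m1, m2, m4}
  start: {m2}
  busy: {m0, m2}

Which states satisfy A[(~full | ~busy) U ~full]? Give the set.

Sat(~full) = {m3}
Sat(~busy) = {m1, m3, m4}
Sat(~full | ~busy) = {m1, m3, m4}
A[(~full | ~busy) U ~full]: least fixpoint, start Z0 = Sat(~full) = {m3}, add states in Sat(~full | ~busy) with every successor in Z. Already a fixed point.
Sat(A[(~full | ~busy) U ~full]) = {m3}

{m3}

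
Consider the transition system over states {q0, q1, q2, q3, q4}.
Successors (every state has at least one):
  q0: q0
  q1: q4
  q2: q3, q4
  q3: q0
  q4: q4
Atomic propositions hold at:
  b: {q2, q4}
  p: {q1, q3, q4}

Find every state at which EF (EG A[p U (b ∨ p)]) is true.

{q1, q2, q4}

Sat(b ∨ p) = {q1, q2, q3, q4}
A[p U (b ∨ p)]: least fixpoint, start Z0 = Sat((b ∨ p)) = {q1, q2, q3, q4}, add states in Sat(p) with every successor in Z. Already a fixed point.
Sat(A[p U (b ∨ p)]) = {q1, q2, q3, q4}
EG A[p U (b ∨ p)]: greatest fixpoint, start Z0 = {q1, q2, q3, q4}, keep only states in Sat with some successor in Z. Z1 = {q1, q2, q4}; fixed.
Sat(EG A[p U (b ∨ p)]) = {q1, q2, q4}
EF (EG A[p U (b ∨ p)]): least fixpoint, start Z0 = {q1, q2, q4}, add states with some successor in Z. Already a fixed point.
Sat(EF (EG A[p U (b ∨ p)])) = {q1, q2, q4}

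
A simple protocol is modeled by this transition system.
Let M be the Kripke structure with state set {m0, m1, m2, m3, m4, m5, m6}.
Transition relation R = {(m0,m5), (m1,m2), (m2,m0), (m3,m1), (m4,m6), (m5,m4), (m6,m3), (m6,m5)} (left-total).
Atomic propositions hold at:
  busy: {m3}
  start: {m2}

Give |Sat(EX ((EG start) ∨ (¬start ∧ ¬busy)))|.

EG start: greatest fixpoint, start Z0 = {m2}, keep only states in Sat with some successor in Z. Z1 = ∅; fixed.
Sat(EG start) = ∅
Sat(¬start) = {m0, m1, m3, m4, m5, m6}
Sat(¬busy) = {m0, m1, m2, m4, m5, m6}
Sat(¬start ∧ ¬busy) = {m0, m1, m4, m5, m6}
Sat((EG start) ∨ (¬start ∧ ¬busy)) = {m0, m1, m4, m5, m6}
Sat(EX ((EG start) ∨ (¬start ∧ ¬busy))) = {s : some successor in {m0, m1, m4, m5, m6}} = {m0, m2, m3, m4, m5, m6}
|Sat(EX ((EG start) ∨ (¬start ∧ ¬busy)))| = |{m0, m2, m3, m4, m5, m6}| = 6.

6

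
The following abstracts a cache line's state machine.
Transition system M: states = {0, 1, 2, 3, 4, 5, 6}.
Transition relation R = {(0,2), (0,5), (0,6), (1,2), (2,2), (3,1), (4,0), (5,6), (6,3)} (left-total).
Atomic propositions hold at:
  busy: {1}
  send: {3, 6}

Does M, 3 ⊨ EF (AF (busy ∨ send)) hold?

Sat(busy ∨ send) = {1, 3, 6}
AF (busy ∨ send): least fixpoint, start Z0 = {1, 3, 6}, add states with every successor in Z. Z1 = {1, 3, 5, 6}; fixed.
Sat(AF (busy ∨ send)) = {1, 3, 5, 6}
EF (AF (busy ∨ send)): least fixpoint, start Z0 = {1, 3, 5, 6}, add states with some successor in Z. Z1 = {0, 1, 3, 5, 6}; Z2 = {0, 1, 3, 4, 5, 6}; fixed.
Sat(EF (AF (busy ∨ send))) = {0, 1, 3, 4, 5, 6}
3 ∈ Sat(EF (AF (busy ∨ send))) = {0, 1, 3, 4, 5, 6}, so the formula holds at 3.

Yes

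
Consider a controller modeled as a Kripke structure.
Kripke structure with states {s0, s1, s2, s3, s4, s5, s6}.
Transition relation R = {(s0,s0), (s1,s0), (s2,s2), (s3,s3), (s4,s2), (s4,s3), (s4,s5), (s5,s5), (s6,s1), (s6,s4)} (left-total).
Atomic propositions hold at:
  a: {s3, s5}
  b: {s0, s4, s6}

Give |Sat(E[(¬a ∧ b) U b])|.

Sat(¬a) = {s0, s1, s2, s4, s6}
Sat(¬a ∧ b) = {s0, s4, s6}
E[(¬a ∧ b) U b]: least fixpoint, start Z0 = Sat(b) = {s0, s4, s6}, add states in Sat(¬a ∧ b) with some successor in Z. Already a fixed point.
Sat(E[(¬a ∧ b) U b]) = {s0, s4, s6}
|Sat(E[(¬a ∧ b) U b])| = |{s0, s4, s6}| = 3.

3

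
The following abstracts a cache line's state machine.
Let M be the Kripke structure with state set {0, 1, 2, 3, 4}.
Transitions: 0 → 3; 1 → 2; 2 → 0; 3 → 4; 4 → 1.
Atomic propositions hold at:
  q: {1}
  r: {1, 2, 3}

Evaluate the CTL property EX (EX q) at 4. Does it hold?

No

Sat(EX q) = {s : some successor in {1}} = {4}
Sat(EX (EX q)) = {s : some successor in {4}} = {3}
4 ∉ Sat(EX (EX q)) = {3}, so the formula does not hold at 4.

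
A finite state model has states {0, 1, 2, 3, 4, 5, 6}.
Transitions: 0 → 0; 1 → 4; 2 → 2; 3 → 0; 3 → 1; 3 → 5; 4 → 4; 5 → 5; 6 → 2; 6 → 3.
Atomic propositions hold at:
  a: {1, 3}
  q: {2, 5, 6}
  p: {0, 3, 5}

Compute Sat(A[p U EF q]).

EF q: least fixpoint, start Z0 = {2, 5, 6}, add states with some successor in Z. Z1 = {2, 3, 5, 6}; fixed.
Sat(EF q) = {2, 3, 5, 6}
A[p U EF q]: least fixpoint, start Z0 = Sat(EF q) = {2, 3, 5, 6}, add states in Sat(p) with every successor in Z. Already a fixed point.
Sat(A[p U EF q]) = {2, 3, 5, 6}

{2, 3, 5, 6}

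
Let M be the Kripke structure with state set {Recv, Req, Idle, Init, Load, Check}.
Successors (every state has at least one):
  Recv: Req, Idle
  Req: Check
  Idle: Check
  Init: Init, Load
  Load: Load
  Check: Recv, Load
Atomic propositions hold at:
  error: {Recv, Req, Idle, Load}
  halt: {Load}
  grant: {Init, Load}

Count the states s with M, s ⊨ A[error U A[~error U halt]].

1

Sat(~error) = {Init, Check}
A[~error U halt]: least fixpoint, start Z0 = Sat(halt) = {Load}, add states in Sat(~error) with every successor in Z. Already a fixed point.
Sat(A[~error U halt]) = {Load}
A[error U A[~error U halt]]: least fixpoint, start Z0 = Sat(A[~error U halt]) = {Load}, add states in Sat(error) with every successor in Z. Already a fixed point.
Sat(A[error U A[~error U halt]]) = {Load}
|Sat(A[error U A[~error U halt]])| = |{Load}| = 1.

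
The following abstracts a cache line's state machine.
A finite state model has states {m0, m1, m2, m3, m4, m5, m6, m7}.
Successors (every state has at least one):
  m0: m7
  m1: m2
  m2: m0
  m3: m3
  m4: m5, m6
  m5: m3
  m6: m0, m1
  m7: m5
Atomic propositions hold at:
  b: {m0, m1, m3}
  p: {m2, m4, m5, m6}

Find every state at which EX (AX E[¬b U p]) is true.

Sat(¬b) = {m2, m4, m5, m6, m7}
E[¬b U p]: least fixpoint, start Z0 = Sat(p) = {m2, m4, m5, m6}, add states in Sat(¬b) with some successor in Z. Z1 = {m2, m4, m5, m6, m7}; fixed.
Sat(E[¬b U p]) = {m2, m4, m5, m6, m7}
Sat(AX E[¬b U p]) = {s : every successor in {m2, m4, m5, m6, m7}} = {m0, m1, m4, m7}
Sat(EX (AX E[¬b U p])) = {s : some successor in {m0, m1, m4, m7}} = {m0, m2, m6}

{m0, m2, m6}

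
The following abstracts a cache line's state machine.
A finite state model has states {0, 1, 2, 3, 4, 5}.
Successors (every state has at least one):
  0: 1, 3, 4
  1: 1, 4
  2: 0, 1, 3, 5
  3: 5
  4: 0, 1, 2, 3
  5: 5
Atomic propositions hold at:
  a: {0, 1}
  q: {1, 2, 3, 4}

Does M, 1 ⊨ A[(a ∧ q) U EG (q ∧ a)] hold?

Yes

Sat(a ∧ q) = {1}
Sat(q ∧ a) = {1}
EG (q ∧ a): greatest fixpoint, start Z0 = {1}, keep only states in Sat with some successor in Z. Already a fixed point.
Sat(EG (q ∧ a)) = {1}
A[(a ∧ q) U EG (q ∧ a)]: least fixpoint, start Z0 = Sat(EG (q ∧ a)) = {1}, add states in Sat(a ∧ q) with every successor in Z. Already a fixed point.
Sat(A[(a ∧ q) U EG (q ∧ a)]) = {1}
1 ∈ Sat(A[(a ∧ q) U EG (q ∧ a)]) = {1}, so the formula holds at 1.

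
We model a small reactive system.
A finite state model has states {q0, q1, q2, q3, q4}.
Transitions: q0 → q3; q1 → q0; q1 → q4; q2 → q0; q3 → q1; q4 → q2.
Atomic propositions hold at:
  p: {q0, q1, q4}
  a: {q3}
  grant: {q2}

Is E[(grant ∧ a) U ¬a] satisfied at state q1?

Yes

Sat(grant ∧ a) = ∅
Sat(¬a) = {q0, q1, q2, q4}
E[(grant ∧ a) U ¬a]: least fixpoint, start Z0 = Sat(¬a) = {q0, q1, q2, q4}, add states in Sat(grant ∧ a) with some successor in Z. Already a fixed point.
Sat(E[(grant ∧ a) U ¬a]) = {q0, q1, q2, q4}
q1 ∈ Sat(E[(grant ∧ a) U ¬a]) = {q0, q1, q2, q4}, so the formula holds at q1.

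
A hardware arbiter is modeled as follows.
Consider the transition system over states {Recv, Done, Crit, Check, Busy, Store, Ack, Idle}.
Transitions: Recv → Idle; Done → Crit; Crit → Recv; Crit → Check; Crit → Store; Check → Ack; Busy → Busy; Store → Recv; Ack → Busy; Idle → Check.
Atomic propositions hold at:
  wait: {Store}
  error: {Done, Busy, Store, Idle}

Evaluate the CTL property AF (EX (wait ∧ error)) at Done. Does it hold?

Yes

Sat(wait ∧ error) = {Store}
Sat(EX (wait ∧ error)) = {s : some successor in {Store}} = {Crit}
AF (EX (wait ∧ error)): least fixpoint, start Z0 = {Crit}, add states with every successor in Z. Z1 = {Done, Crit}; fixed.
Sat(AF (EX (wait ∧ error))) = {Done, Crit}
Done ∈ Sat(AF (EX (wait ∧ error))) = {Done, Crit}, so the formula holds at Done.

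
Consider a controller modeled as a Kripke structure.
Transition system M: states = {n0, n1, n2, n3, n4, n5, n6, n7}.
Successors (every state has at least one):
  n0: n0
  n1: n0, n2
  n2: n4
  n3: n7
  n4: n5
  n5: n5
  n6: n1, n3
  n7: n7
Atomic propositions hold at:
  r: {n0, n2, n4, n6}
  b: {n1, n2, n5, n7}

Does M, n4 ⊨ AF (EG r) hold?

No

EG r: greatest fixpoint, start Z0 = {n0, n2, n4, n6}, keep only states in Sat with some successor in Z. Z1 = {n0, n2}; Z2 = {n0}; fixed.
Sat(EG r) = {n0}
AF (EG r): least fixpoint, start Z0 = {n0}, add states with every successor in Z. Already a fixed point.
Sat(AF (EG r)) = {n0}
n4 ∉ Sat(AF (EG r)) = {n0}, so the formula does not hold at n4.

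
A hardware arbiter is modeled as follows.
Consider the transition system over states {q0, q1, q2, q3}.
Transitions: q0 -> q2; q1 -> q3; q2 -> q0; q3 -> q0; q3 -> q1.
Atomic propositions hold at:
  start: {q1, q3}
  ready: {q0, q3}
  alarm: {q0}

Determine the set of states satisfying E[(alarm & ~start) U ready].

{q0, q3}

Sat(~start) = {q0, q2}
Sat(alarm & ~start) = {q0}
E[(alarm & ~start) U ready]: least fixpoint, start Z0 = Sat(ready) = {q0, q3}, add states in Sat(alarm & ~start) with some successor in Z. Already a fixed point.
Sat(E[(alarm & ~start) U ready]) = {q0, q3}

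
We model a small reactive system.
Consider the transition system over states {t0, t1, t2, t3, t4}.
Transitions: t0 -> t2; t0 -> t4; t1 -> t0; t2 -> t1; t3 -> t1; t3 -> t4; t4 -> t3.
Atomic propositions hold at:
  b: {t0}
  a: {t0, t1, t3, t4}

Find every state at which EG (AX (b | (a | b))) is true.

Sat(a | b) = {t0, t1, t3, t4}
Sat(b | (a | b)) = {t0, t1, t3, t4}
Sat(AX (b | (a | b))) = {s : every successor in {t0, t1, t3, t4}} = {t1, t2, t3, t4}
EG (AX (b | (a | b))): greatest fixpoint, start Z0 = {t1, t2, t3, t4}, keep only states in Sat with some successor in Z. Z1 = {t2, t3, t4}; Z2 = {t3, t4}; fixed.
Sat(EG (AX (b | (a | b)))) = {t3, t4}

{t3, t4}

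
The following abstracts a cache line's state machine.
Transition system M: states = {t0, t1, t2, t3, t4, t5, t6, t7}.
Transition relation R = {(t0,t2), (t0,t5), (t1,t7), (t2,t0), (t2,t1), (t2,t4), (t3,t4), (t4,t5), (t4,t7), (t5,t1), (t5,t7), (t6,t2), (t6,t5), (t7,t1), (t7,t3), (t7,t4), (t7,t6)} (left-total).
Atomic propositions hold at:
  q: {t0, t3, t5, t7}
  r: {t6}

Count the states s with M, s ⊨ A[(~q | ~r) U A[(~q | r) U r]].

Sat(~q) = {t1, t2, t4, t6}
Sat(~r) = {t0, t1, t2, t3, t4, t5, t7}
Sat(~q | ~r) = {t0, t1, t2, t3, t4, t5, t6, t7}
Sat(~q | r) = {t1, t2, t4, t6}
A[(~q | r) U r]: least fixpoint, start Z0 = Sat(r) = {t6}, add states in Sat(~q | r) with every successor in Z. Already a fixed point.
Sat(A[(~q | r) U r]) = {t6}
A[(~q | ~r) U A[(~q | r) U r]]: least fixpoint, start Z0 = Sat(A[(~q | r) U r]) = {t6}, add states in Sat(~q | ~r) with every successor in Z. Already a fixed point.
Sat(A[(~q | ~r) U A[(~q | r) U r]]) = {t6}
|Sat(A[(~q | ~r) U A[(~q | r) U r]])| = |{t6}| = 1.

1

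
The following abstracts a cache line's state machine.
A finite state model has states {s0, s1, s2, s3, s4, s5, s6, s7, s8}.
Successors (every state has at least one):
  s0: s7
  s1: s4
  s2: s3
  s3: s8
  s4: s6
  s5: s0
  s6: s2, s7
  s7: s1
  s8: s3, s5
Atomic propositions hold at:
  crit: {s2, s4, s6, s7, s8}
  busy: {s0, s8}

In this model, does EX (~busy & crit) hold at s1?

Sat(~busy) = {s1, s2, s3, s4, s5, s6, s7}
Sat(~busy & crit) = {s2, s4, s6, s7}
Sat(EX (~busy & crit)) = {s : some successor in {s2, s4, s6, s7}} = {s0, s1, s4, s6}
s1 ∈ Sat(EX (~busy & crit)) = {s0, s1, s4, s6}, so the formula holds at s1.

Yes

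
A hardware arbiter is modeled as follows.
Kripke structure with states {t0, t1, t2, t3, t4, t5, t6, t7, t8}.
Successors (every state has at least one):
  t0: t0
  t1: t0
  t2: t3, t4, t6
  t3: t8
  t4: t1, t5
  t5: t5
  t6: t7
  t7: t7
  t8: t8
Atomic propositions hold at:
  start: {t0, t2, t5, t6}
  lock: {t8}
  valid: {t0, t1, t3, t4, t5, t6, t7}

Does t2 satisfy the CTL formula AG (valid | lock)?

No

Sat(valid | lock) = {t0, t1, t3, t4, t5, t6, t7, t8}
AG (valid | lock): greatest fixpoint, start Z0 = {t0, t1, t3, t4, t5, t6, t7, t8}, keep only states in Sat with every successor in Z. Already a fixed point.
Sat(AG (valid | lock)) = {t0, t1, t3, t4, t5, t6, t7, t8}
t2 ∉ Sat(AG (valid | lock)) = {t0, t1, t3, t4, t5, t6, t7, t8}, so the formula does not hold at t2.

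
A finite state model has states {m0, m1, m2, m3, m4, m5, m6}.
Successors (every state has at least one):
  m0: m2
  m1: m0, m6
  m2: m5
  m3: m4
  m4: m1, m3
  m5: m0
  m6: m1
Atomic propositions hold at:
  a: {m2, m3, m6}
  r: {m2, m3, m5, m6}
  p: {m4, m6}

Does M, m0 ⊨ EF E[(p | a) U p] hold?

No

Sat(p | a) = {m2, m3, m4, m6}
E[(p | a) U p]: least fixpoint, start Z0 = Sat(p) = {m4, m6}, add states in Sat(p | a) with some successor in Z. Z1 = {m3, m4, m6}; fixed.
Sat(E[(p | a) U p]) = {m3, m4, m6}
EF E[(p | a) U p]: least fixpoint, start Z0 = {m3, m4, m6}, add states with some successor in Z. Z1 = {m1, m3, m4, m6}; fixed.
Sat(EF E[(p | a) U p]) = {m1, m3, m4, m6}
m0 ∉ Sat(EF E[(p | a) U p]) = {m1, m3, m4, m6}, so the formula does not hold at m0.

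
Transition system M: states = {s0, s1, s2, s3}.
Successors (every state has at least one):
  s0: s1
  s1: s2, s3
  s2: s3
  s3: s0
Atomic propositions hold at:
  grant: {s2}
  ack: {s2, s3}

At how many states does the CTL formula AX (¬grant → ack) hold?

Sat(¬grant) = {s0, s1, s3}
Sat(¬grant → ack) = {s2, s3}
Sat(AX (¬grant → ack)) = {s : every successor in {s2, s3}} = {s1, s2}
|Sat(AX (¬grant → ack))| = |{s1, s2}| = 2.

2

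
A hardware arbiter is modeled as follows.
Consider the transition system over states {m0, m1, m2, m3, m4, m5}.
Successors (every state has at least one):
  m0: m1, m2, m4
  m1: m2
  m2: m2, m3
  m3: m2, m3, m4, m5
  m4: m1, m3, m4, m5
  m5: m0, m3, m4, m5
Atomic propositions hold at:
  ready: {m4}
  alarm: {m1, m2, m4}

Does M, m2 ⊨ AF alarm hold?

Yes

AF alarm: least fixpoint, start Z0 = {m1, m2, m4}, add states with every successor in Z. Z1 = {m0, m1, m2, m4}; fixed.
Sat(AF alarm) = {m0, m1, m2, m4}
m2 ∈ Sat(AF alarm) = {m0, m1, m2, m4}, so the formula holds at m2.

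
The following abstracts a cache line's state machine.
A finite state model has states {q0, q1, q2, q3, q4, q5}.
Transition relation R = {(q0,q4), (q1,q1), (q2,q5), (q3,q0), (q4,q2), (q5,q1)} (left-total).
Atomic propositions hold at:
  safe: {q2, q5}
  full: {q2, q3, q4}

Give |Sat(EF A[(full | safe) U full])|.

4

Sat(full | safe) = {q2, q3, q4, q5}
A[(full | safe) U full]: least fixpoint, start Z0 = Sat(full) = {q2, q3, q4}, add states in Sat(full | safe) with every successor in Z. Already a fixed point.
Sat(A[(full | safe) U full]) = {q2, q3, q4}
EF A[(full | safe) U full]: least fixpoint, start Z0 = {q2, q3, q4}, add states with some successor in Z. Z1 = {q0, q2, q3, q4}; fixed.
Sat(EF A[(full | safe) U full]) = {q0, q2, q3, q4}
|Sat(EF A[(full | safe) U full])| = |{q0, q2, q3, q4}| = 4.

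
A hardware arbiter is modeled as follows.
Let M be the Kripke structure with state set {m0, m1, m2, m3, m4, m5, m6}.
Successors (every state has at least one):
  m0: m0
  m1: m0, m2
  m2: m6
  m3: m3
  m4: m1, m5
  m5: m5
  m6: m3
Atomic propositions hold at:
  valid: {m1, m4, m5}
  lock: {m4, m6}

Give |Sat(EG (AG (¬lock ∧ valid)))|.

1

Sat(¬lock) = {m0, m1, m2, m3, m5}
Sat(¬lock ∧ valid) = {m1, m5}
AG (¬lock ∧ valid): greatest fixpoint, start Z0 = {m1, m5}, keep only states in Sat with every successor in Z. Z1 = {m5}; fixed.
Sat(AG (¬lock ∧ valid)) = {m5}
EG (AG (¬lock ∧ valid)): greatest fixpoint, start Z0 = {m5}, keep only states in Sat with some successor in Z. Already a fixed point.
Sat(EG (AG (¬lock ∧ valid))) = {m5}
|Sat(EG (AG (¬lock ∧ valid)))| = |{m5}| = 1.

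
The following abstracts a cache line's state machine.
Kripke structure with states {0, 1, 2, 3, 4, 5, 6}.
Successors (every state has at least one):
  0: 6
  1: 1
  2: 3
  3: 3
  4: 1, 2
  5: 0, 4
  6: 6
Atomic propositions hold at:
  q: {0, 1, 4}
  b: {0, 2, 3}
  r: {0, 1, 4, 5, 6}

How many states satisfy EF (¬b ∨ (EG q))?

Sat(¬b) = {1, 4, 5, 6}
EG q: greatest fixpoint, start Z0 = {0, 1, 4}, keep only states in Sat with some successor in Z. Z1 = {1, 4}; fixed.
Sat(EG q) = {1, 4}
Sat(¬b ∨ (EG q)) = {1, 4, 5, 6}
EF (¬b ∨ (EG q)): least fixpoint, start Z0 = {1, 4, 5, 6}, add states with some successor in Z. Z1 = {0, 1, 4, 5, 6}; fixed.
Sat(EF (¬b ∨ (EG q))) = {0, 1, 4, 5, 6}
|Sat(EF (¬b ∨ (EG q)))| = |{0, 1, 4, 5, 6}| = 5.

5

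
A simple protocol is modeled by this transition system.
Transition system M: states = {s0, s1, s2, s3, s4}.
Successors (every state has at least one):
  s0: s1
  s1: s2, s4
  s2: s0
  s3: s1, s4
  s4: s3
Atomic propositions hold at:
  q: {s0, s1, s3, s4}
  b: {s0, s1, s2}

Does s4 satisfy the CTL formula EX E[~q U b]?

Sat(~q) = {s2}
E[~q U b]: least fixpoint, start Z0 = Sat(b) = {s0, s1, s2}, add states in Sat(~q) with some successor in Z. Already a fixed point.
Sat(E[~q U b]) = {s0, s1, s2}
Sat(EX E[~q U b]) = {s : some successor in {s0, s1, s2}} = {s0, s1, s2, s3}
s4 ∉ Sat(EX E[~q U b]) = {s0, s1, s2, s3}, so the formula does not hold at s4.

No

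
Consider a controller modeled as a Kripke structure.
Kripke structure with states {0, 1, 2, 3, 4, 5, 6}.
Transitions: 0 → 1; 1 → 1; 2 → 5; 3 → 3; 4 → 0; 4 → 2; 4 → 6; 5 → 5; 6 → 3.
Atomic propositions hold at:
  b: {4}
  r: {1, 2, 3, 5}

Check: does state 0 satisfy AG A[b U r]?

A[b U r]: least fixpoint, start Z0 = Sat(r) = {1, 2, 3, 5}, add states in Sat(b) with every successor in Z. Already a fixed point.
Sat(A[b U r]) = {1, 2, 3, 5}
AG A[b U r]: greatest fixpoint, start Z0 = {1, 2, 3, 5}, keep only states in Sat with every successor in Z. Already a fixed point.
Sat(AG A[b U r]) = {1, 2, 3, 5}
0 ∉ Sat(AG A[b U r]) = {1, 2, 3, 5}, so the formula does not hold at 0.

No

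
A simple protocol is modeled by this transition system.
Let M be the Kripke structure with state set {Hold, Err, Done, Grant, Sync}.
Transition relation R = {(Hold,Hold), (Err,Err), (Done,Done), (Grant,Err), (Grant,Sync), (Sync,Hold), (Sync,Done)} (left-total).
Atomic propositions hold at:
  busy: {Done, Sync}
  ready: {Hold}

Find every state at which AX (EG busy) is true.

{Done}

EG busy: greatest fixpoint, start Z0 = {Done, Sync}, keep only states in Sat with some successor in Z. Already a fixed point.
Sat(EG busy) = {Done, Sync}
Sat(AX (EG busy)) = {s : every successor in {Done, Sync}} = {Done}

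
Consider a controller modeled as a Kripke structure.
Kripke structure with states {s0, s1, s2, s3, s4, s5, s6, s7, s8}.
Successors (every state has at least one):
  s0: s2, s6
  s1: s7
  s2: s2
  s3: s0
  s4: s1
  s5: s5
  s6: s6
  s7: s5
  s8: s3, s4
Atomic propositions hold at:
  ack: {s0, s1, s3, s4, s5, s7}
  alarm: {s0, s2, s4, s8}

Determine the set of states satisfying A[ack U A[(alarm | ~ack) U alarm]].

Sat(~ack) = {s2, s6, s8}
Sat(alarm | ~ack) = {s0, s2, s4, s6, s8}
A[(alarm | ~ack) U alarm]: least fixpoint, start Z0 = Sat(alarm) = {s0, s2, s4, s8}, add states in Sat(alarm | ~ack) with every successor in Z. Already a fixed point.
Sat(A[(alarm | ~ack) U alarm]) = {s0, s2, s4, s8}
A[ack U A[(alarm | ~ack) U alarm]]: least fixpoint, start Z0 = Sat(A[(alarm | ~ack) U alarm]) = {s0, s2, s4, s8}, add states in Sat(ack) with every successor in Z. Z1 = {s0, s2, s3, s4, s8}; fixed.
Sat(A[ack U A[(alarm | ~ack) U alarm]]) = {s0, s2, s3, s4, s8}

{s0, s2, s3, s4, s8}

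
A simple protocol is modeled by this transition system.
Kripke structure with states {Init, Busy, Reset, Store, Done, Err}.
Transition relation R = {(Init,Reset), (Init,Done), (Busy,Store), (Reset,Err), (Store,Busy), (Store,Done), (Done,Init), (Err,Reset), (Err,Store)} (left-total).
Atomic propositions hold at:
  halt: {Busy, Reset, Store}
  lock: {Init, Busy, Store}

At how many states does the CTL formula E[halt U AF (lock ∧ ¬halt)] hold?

Sat(¬halt) = {Init, Done, Err}
Sat(lock ∧ ¬halt) = {Init}
AF (lock ∧ ¬halt): least fixpoint, start Z0 = {Init}, add states with every successor in Z. Z1 = {Init, Done}; fixed.
Sat(AF (lock ∧ ¬halt)) = {Init, Done}
E[halt U AF (lock ∧ ¬halt)]: least fixpoint, start Z0 = Sat(AF (lock ∧ ¬halt)) = {Init, Done}, add states in Sat(halt) with some successor in Z. Z1 = {Init, Store, Done}; Z2 = {Init, Busy, Store, Done}; fixed.
Sat(E[halt U AF (lock ∧ ¬halt)]) = {Init, Busy, Store, Done}
|Sat(E[halt U AF (lock ∧ ¬halt)])| = |{Init, Busy, Store, Done}| = 4.

4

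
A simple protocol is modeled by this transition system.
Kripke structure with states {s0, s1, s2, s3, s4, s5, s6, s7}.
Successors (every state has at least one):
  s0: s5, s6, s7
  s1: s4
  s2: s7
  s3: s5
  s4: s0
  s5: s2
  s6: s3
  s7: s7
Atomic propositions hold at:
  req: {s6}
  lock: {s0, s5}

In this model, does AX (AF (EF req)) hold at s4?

Yes

EF req: least fixpoint, start Z0 = {s6}, add states with some successor in Z. Z1 = {s0, s6}; Z2 = {s0, s4, s6}; Z3 = {s0, s1, s4, s6}; fixed.
Sat(EF req) = {s0, s1, s4, s6}
AF (EF req): least fixpoint, start Z0 = {s0, s1, s4, s6}, add states with every successor in Z. Already a fixed point.
Sat(AF (EF req)) = {s0, s1, s4, s6}
Sat(AX (AF (EF req))) = {s : every successor in {s0, s1, s4, s6}} = {s1, s4}
s4 ∈ Sat(AX (AF (EF req))) = {s1, s4}, so the formula holds at s4.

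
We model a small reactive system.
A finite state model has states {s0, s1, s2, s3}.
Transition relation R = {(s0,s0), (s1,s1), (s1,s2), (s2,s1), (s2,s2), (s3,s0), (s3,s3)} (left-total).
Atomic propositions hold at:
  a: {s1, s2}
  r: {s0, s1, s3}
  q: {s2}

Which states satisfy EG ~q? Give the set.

Sat(~q) = {s0, s1, s3}
EG ~q: greatest fixpoint, start Z0 = {s0, s1, s3}, keep only states in Sat with some successor in Z. Already a fixed point.
Sat(EG ~q) = {s0, s1, s3}

{s0, s1, s3}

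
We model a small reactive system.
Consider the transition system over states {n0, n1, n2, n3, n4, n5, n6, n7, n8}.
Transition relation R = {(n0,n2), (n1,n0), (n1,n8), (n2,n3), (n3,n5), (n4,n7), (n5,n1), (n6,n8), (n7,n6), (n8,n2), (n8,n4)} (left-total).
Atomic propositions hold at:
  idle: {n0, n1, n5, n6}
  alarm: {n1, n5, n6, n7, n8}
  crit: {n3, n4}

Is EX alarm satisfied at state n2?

No

Sat(EX alarm) = {s : some successor in {n1, n5, n6, n7, n8}} = {n1, n3, n4, n5, n6, n7}
n2 ∉ Sat(EX alarm) = {n1, n3, n4, n5, n6, n7}, so the formula does not hold at n2.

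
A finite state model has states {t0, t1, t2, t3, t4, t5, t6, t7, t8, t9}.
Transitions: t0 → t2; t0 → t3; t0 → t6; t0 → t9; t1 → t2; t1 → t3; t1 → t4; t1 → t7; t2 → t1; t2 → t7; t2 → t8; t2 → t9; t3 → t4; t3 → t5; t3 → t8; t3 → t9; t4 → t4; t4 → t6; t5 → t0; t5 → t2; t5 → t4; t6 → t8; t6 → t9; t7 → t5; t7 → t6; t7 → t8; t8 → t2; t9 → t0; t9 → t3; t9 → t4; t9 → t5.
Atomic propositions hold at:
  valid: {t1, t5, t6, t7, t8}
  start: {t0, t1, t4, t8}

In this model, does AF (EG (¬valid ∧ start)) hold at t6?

Sat(¬valid) = {t0, t2, t3, t4, t9}
Sat(¬valid ∧ start) = {t0, t4}
EG (¬valid ∧ start): greatest fixpoint, start Z0 = {t0, t4}, keep only states in Sat with some successor in Z. Z1 = {t4}; fixed.
Sat(EG (¬valid ∧ start)) = {t4}
AF (EG (¬valid ∧ start)): least fixpoint, start Z0 = {t4}, add states with every successor in Z. Already a fixed point.
Sat(AF (EG (¬valid ∧ start))) = {t4}
t6 ∉ Sat(AF (EG (¬valid ∧ start))) = {t4}, so the formula does not hold at t6.

No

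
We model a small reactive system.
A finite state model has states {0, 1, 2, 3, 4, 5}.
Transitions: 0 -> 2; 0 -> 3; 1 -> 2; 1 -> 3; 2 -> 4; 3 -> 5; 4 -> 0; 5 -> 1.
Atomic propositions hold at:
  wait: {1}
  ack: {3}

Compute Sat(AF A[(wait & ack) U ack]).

{3}

Sat(wait & ack) = ∅
A[(wait & ack) U ack]: least fixpoint, start Z0 = Sat(ack) = {3}, add states in Sat(wait & ack) with every successor in Z. Already a fixed point.
Sat(A[(wait & ack) U ack]) = {3}
AF A[(wait & ack) U ack]: least fixpoint, start Z0 = {3}, add states with every successor in Z. Already a fixed point.
Sat(AF A[(wait & ack) U ack]) = {3}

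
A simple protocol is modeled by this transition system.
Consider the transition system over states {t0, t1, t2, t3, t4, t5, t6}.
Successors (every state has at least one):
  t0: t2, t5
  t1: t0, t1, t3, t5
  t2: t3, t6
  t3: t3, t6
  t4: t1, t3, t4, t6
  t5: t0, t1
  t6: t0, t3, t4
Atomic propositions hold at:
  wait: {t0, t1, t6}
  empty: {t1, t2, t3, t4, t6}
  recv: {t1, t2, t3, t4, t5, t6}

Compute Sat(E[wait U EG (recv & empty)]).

{t0, t1, t2, t3, t4, t6}

Sat(recv & empty) = {t1, t2, t3, t4, t6}
EG (recv & empty): greatest fixpoint, start Z0 = {t1, t2, t3, t4, t6}, keep only states in Sat with some successor in Z. Already a fixed point.
Sat(EG (recv & empty)) = {t1, t2, t3, t4, t6}
E[wait U EG (recv & empty)]: least fixpoint, start Z0 = Sat(EG (recv & empty)) = {t1, t2, t3, t4, t6}, add states in Sat(wait) with some successor in Z. Z1 = {t0, t1, t2, t3, t4, t6}; fixed.
Sat(E[wait U EG (recv & empty)]) = {t0, t1, t2, t3, t4, t6}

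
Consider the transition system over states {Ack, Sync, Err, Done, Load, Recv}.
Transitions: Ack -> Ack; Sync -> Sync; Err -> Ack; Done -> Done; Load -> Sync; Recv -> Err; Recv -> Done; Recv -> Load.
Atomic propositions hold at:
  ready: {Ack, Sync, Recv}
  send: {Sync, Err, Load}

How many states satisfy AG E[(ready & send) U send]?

2

Sat(ready & send) = {Sync}
E[(ready & send) U send]: least fixpoint, start Z0 = Sat(send) = {Sync, Err, Load}, add states in Sat(ready & send) with some successor in Z. Already a fixed point.
Sat(E[(ready & send) U send]) = {Sync, Err, Load}
AG E[(ready & send) U send]: greatest fixpoint, start Z0 = {Sync, Err, Load}, keep only states in Sat with every successor in Z. Z1 = {Sync, Load}; fixed.
Sat(AG E[(ready & send) U send]) = {Sync, Load}
|Sat(AG E[(ready & send) U send])| = |{Sync, Load}| = 2.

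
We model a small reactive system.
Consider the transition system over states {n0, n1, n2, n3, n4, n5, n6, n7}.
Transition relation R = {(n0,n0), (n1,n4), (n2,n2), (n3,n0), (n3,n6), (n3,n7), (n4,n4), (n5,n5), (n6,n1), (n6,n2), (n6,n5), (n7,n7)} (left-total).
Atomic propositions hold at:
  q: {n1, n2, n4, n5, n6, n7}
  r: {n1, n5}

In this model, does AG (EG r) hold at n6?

EG r: greatest fixpoint, start Z0 = {n1, n5}, keep only states in Sat with some successor in Z. Z1 = {n5}; fixed.
Sat(EG r) = {n5}
AG (EG r): greatest fixpoint, start Z0 = {n5}, keep only states in Sat with every successor in Z. Already a fixed point.
Sat(AG (EG r)) = {n5}
n6 ∉ Sat(AG (EG r)) = {n5}, so the formula does not hold at n6.

No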